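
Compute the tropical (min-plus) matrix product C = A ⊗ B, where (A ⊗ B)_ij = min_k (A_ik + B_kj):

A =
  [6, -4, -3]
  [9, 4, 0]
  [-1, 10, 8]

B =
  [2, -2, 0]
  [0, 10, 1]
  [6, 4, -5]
A ⊗ B =
  [-4, 1, -8]
  [4, 4, -5]
  [1, -3, -1]

Apply the min-plus product entry-by-entry:
  C[0][0] = min over k of (A[0][0] + B[0][0] = 6 + 2 = 8, A[0][1] + B[1][0] = -4 + 0 = -4, A[0][2] + B[2][0] = -3 + 6 = 3) = -4 (attained at k = 1)
  C[0][1] = min over k of (A[0][0] + B[0][1] = 6 + -2 = 4, A[0][1] + B[1][1] = -4 + 10 = 6, A[0][2] + B[2][1] = -3 + 4 = 1) = 1 (attained at k = 2)
  C[0][2] = min over k of (A[0][0] + B[0][2] = 6 + 0 = 6, A[0][1] + B[1][2] = -4 + 1 = -3, A[0][2] + B[2][2] = -3 + -5 = -8) = -8 (attained at k = 2)
  C[1][0] = min over k of (A[1][0] + B[0][0] = 9 + 2 = 11, A[1][1] + B[1][0] = 4 + 0 = 4, A[1][2] + B[2][0] = 0 + 6 = 6) = 4 (attained at k = 1)
  C[1][1] = min over k of (A[1][0] + B[0][1] = 9 + -2 = 7, A[1][1] + B[1][1] = 4 + 10 = 14, A[1][2] + B[2][1] = 0 + 4 = 4) = 4 (attained at k = 2)
  C[1][2] = min over k of (A[1][0] + B[0][2] = 9 + 0 = 9, A[1][1] + B[1][2] = 4 + 1 = 5, A[1][2] + B[2][2] = 0 + -5 = -5) = -5 (attained at k = 2)
  C[2][0] = min over k of (A[2][0] + B[0][0] = -1 + 2 = 1, A[2][1] + B[1][0] = 10 + 0 = 10, A[2][2] + B[2][0] = 8 + 6 = 14) = 1 (attained at k = 0)
  C[2][1] = min over k of (A[2][0] + B[0][1] = -1 + -2 = -3, A[2][1] + B[1][1] = 10 + 10 = 20, A[2][2] + B[2][1] = 8 + 4 = 12) = -3 (attained at k = 0)
  C[2][2] = min over k of (A[2][0] + B[0][2] = -1 + 0 = -1, A[2][1] + B[1][2] = 10 + 1 = 11, A[2][2] + B[2][2] = 8 + -5 = 3) = -1 (attained at k = 0)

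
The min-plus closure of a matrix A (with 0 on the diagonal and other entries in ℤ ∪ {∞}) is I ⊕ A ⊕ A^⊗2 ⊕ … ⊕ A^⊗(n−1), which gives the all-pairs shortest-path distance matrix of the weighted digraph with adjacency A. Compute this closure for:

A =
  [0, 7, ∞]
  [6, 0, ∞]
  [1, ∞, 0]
Closure =
  [0, 7, ∞]
  [6, 0, ∞]
  [1, 8, 0]

This is the Floyd-Warshall all-pairs shortest-path computation. For each intermediate vertex k = 0, 1, …, 2, update dist[i][j] ← min(dist[i][j], dist[i][k] + dist[k][j]). The final matrix gives, for each (i, j), the minimum total weight of any directed path from i to j (possibly empty when i = j).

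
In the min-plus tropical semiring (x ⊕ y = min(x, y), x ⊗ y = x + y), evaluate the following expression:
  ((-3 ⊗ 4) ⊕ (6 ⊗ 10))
((-3 ⊗ 4) ⊕ (6 ⊗ 10)) = 1

Expand innermost to outermost. Recall ⊕ takes the minimum of its arguments and ⊗ takes their sum. Working out the expression ((-3 ⊗ 4) ⊕ (6 ⊗ 10)) gives 1.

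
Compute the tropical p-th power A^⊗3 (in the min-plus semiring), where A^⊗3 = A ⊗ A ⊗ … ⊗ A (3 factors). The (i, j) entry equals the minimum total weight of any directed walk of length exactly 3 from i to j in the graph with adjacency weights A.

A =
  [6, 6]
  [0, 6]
A^⊗3 =
  [12, 12]
  [6, 12]

Each entry (A^⊗3)_ij equals the minimum over all length-3 walks i = v_0 → v_1 → … → v_3 = j of Σ_t A[v_t][v_{t+1}]. For example, for (i, j) = (0, 1) we minimise over 4 possible intermediate vertex sequences; the minimum is 12, attained along the walk 0 → 1 → 0 → 1.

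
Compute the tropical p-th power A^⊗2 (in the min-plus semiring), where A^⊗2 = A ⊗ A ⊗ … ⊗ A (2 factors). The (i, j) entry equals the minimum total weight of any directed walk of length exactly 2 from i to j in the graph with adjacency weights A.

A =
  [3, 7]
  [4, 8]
A^⊗2 =
  [6, 10]
  [7, 11]

Each entry (A^⊗2)_ij equals the minimum over all length-2 walks i = v_0 → v_1 → … → v_2 = j of Σ_t A[v_t][v_{t+1}]. For example, for (i, j) = (0, 1) we minimise over 2 possible intermediate vertex sequences; the minimum is 10, attained along the walk 0 → 0 → 1.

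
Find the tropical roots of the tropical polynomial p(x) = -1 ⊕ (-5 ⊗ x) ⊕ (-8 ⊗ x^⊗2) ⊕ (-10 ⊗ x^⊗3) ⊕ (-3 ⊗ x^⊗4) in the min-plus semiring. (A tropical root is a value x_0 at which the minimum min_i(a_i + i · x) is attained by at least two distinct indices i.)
Roots: {-7, 2, 3, 4}

Each tropical root is a break point of the lower envelope of the lines y = a_i + i · x (there are 5 lines, with slopes 0, 1, ..., 4). Only the lines that attain the minimum somewhere contribute to roots; other lines are dominated. Here the surviving (envelope) indices are i = 4, i = 3, i = 2, i = 1, i = 0.
Intersections between consecutive envelope lines give the roots: for adjacent envelope indices i < j the intersection is x = (a_i − a_j) / (j − i). Reading off the sorted break points: {-7, 2, 3, 4}.
Verification: at each break x_0, at least two indices attain the minimum of min_i(a_i + i · x_0).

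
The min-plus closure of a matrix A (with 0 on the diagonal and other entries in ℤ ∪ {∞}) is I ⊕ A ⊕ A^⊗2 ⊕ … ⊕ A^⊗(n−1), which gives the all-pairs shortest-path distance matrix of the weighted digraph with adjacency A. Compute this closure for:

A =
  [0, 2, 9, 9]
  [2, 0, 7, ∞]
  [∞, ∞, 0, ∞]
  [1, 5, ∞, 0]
Closure =
  [0, 2, 9, 9]
  [2, 0, 7, 11]
  [∞, ∞, 0, ∞]
  [1, 3, 10, 0]

This is the Floyd-Warshall all-pairs shortest-path computation. For each intermediate vertex k = 0, 1, …, 3, update dist[i][j] ← min(dist[i][j], dist[i][k] + dist[k][j]). The final matrix gives, for each (i, j), the minimum total weight of any directed path from i to j (possibly empty when i = j).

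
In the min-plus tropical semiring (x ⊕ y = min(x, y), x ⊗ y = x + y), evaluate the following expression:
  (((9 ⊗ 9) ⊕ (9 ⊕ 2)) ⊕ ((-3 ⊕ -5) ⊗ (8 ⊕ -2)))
(((9 ⊗ 9) ⊕ (9 ⊕ 2)) ⊕ ((-3 ⊕ -5) ⊗ (8 ⊕ -2))) = -7

Expand innermost to outermost. Recall ⊕ takes the minimum of its arguments and ⊗ takes their sum. Working out the expression (((9 ⊗ 9) ⊕ (9 ⊕ 2)) ⊕ ((-3 ⊕ -5) ⊗ (8 ⊕ -2))) gives -7.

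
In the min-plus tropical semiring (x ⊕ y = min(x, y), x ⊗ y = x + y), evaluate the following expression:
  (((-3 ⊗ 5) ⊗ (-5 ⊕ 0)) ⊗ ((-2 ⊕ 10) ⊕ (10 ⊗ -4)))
(((-3 ⊗ 5) ⊗ (-5 ⊕ 0)) ⊗ ((-2 ⊕ 10) ⊕ (10 ⊗ -4))) = -5

Expand innermost to outermost. Recall ⊕ takes the minimum of its arguments and ⊗ takes their sum. Working out the expression (((-3 ⊗ 5) ⊗ (-5 ⊕ 0)) ⊗ ((-2 ⊕ 10) ⊕ (10 ⊗ -4))) gives -5.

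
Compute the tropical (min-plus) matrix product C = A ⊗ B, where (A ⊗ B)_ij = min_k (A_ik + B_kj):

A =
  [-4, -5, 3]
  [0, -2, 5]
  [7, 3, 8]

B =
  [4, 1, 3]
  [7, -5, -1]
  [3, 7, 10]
A ⊗ B =
  [0, -10, -6]
  [4, -7, -3]
  [10, -2, 2]

Apply the min-plus product entry-by-entry:
  C[0][0] = min over k of (A[0][0] + B[0][0] = -4 + 4 = 0, A[0][1] + B[1][0] = -5 + 7 = 2, A[0][2] + B[2][0] = 3 + 3 = 6) = 0 (attained at k = 0)
  C[0][1] = min over k of (A[0][0] + B[0][1] = -4 + 1 = -3, A[0][1] + B[1][1] = -5 + -5 = -10, A[0][2] + B[2][1] = 3 + 7 = 10) = -10 (attained at k = 1)
  C[0][2] = min over k of (A[0][0] + B[0][2] = -4 + 3 = -1, A[0][1] + B[1][2] = -5 + -1 = -6, A[0][2] + B[2][2] = 3 + 10 = 13) = -6 (attained at k = 1)
  C[1][0] = min over k of (A[1][0] + B[0][0] = 0 + 4 = 4, A[1][1] + B[1][0] = -2 + 7 = 5, A[1][2] + B[2][0] = 5 + 3 = 8) = 4 (attained at k = 0)
  C[1][1] = min over k of (A[1][0] + B[0][1] = 0 + 1 = 1, A[1][1] + B[1][1] = -2 + -5 = -7, A[1][2] + B[2][1] = 5 + 7 = 12) = -7 (attained at k = 1)
  C[1][2] = min over k of (A[1][0] + B[0][2] = 0 + 3 = 3, A[1][1] + B[1][2] = -2 + -1 = -3, A[1][2] + B[2][2] = 5 + 10 = 15) = -3 (attained at k = 1)
  C[2][0] = min over k of (A[2][0] + B[0][0] = 7 + 4 = 11, A[2][1] + B[1][0] = 3 + 7 = 10, A[2][2] + B[2][0] = 8 + 3 = 11) = 10 (attained at k = 1)
  C[2][1] = min over k of (A[2][0] + B[0][1] = 7 + 1 = 8, A[2][1] + B[1][1] = 3 + -5 = -2, A[2][2] + B[2][1] = 8 + 7 = 15) = -2 (attained at k = 1)
  C[2][2] = min over k of (A[2][0] + B[0][2] = 7 + 3 = 10, A[2][1] + B[1][2] = 3 + -1 = 2, A[2][2] + B[2][2] = 8 + 10 = 18) = 2 (attained at k = 1)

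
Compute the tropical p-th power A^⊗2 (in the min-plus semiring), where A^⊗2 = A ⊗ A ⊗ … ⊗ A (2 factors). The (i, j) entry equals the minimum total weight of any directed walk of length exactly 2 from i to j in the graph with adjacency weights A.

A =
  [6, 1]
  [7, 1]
A^⊗2 =
  [8, 2]
  [8, 2]

Each entry (A^⊗2)_ij equals the minimum over all length-2 walks i = v_0 → v_1 → … → v_2 = j of Σ_t A[v_t][v_{t+1}]. For example, for (i, j) = (0, 1) we minimise over 2 possible intermediate vertex sequences; the minimum is 2, attained along the walk 0 → 1 → 1.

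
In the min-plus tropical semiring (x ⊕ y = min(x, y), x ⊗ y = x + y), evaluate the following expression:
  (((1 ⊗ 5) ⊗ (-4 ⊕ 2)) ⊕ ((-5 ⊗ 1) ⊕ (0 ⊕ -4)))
(((1 ⊗ 5) ⊗ (-4 ⊕ 2)) ⊕ ((-5 ⊗ 1) ⊕ (0 ⊕ -4))) = -4

Expand innermost to outermost. Recall ⊕ takes the minimum of its arguments and ⊗ takes their sum. Working out the expression (((1 ⊗ 5) ⊗ (-4 ⊕ 2)) ⊕ ((-5 ⊗ 1) ⊕ (0 ⊕ -4))) gives -4.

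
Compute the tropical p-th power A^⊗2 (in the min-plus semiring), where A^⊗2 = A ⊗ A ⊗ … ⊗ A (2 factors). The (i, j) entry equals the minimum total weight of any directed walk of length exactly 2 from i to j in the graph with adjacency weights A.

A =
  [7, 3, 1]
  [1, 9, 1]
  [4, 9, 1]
A^⊗2 =
  [4, 10, 2]
  [5, 4, 2]
  [5, 7, 2]

Each entry (A^⊗2)_ij equals the minimum over all length-2 walks i = v_0 → v_1 → … → v_2 = j of Σ_t A[v_t][v_{t+1}]. For example, for (i, j) = (0, 2) we minimise over 3 possible intermediate vertex sequences; the minimum is 2, attained along the walk 0 → 2 → 2.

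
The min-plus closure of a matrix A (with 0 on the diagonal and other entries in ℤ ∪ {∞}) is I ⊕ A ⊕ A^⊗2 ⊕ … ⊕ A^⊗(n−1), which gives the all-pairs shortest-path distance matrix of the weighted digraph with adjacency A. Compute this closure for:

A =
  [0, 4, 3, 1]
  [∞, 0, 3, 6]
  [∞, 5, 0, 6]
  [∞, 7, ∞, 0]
Closure =
  [0, 4, 3, 1]
  [∞, 0, 3, 6]
  [∞, 5, 0, 6]
  [∞, 7, 10, 0]

This is the Floyd-Warshall all-pairs shortest-path computation. For each intermediate vertex k = 0, 1, …, 3, update dist[i][j] ← min(dist[i][j], dist[i][k] + dist[k][j]). The final matrix gives, for each (i, j), the minimum total weight of any directed path from i to j (possibly empty when i = j).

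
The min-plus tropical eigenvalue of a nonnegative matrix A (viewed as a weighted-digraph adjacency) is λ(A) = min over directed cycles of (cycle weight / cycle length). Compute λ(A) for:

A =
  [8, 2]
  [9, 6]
λ(A) = 11/2

Enumerate directed cycles and compute their means (weight / length). Sample:
  cycle 0 → 0: weight = 8, length = 1, mean = 8/1 ≈ 8.000
  cycle 1 → 1: weight = 6, length = 1, mean = 6/1 ≈ 6.000
  cycle 0 → 1 → 0: weight = 11, length = 2, mean = 11/2 ≈ 5.500
  cycle 1 → 0 → 1: weight = 11, length = 2, mean = 11/2 ≈ 5.500
Minimum mean = 5.500, attained e.g. along the cycle 0 → 1 → 0 with weight 11 and length 2. So λ(A) = 11/2 = 11/2.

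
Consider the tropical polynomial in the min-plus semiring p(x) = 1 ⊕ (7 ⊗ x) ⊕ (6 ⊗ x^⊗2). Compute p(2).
p(2) = 1

A tropical monomial a ⊗ x^⊗i evaluates to a + i · x. Evaluating each term at x = 2:
  Term 0 contributes 1 + 0 · 2 = 1
  Term 1 contributes 7 + 1 · 2 = 9
  Term 2 contributes 6 + 2 · 2 = 10
p(2) = ⊕ of these = min[1, 9, 10] = 1.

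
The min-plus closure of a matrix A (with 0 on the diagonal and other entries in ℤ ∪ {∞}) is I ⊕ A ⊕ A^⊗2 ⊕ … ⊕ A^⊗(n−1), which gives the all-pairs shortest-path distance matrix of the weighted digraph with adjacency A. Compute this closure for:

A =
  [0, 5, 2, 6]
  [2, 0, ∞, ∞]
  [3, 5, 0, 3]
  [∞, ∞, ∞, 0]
Closure =
  [0, 5, 2, 5]
  [2, 0, 4, 7]
  [3, 5, 0, 3]
  [∞, ∞, ∞, 0]

This is the Floyd-Warshall all-pairs shortest-path computation. For each intermediate vertex k = 0, 1, …, 3, update dist[i][j] ← min(dist[i][j], dist[i][k] + dist[k][j]). The final matrix gives, for each (i, j), the minimum total weight of any directed path from i to j (possibly empty when i = j).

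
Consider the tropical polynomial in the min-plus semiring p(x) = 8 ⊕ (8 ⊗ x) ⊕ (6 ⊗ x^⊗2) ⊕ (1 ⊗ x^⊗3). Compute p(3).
p(3) = 8

A tropical monomial a ⊗ x^⊗i evaluates to a + i · x. Evaluating each term at x = 3:
  Term 0 contributes 8 + 0 · 3 = 8
  Term 1 contributes 8 + 1 · 3 = 11
  Term 2 contributes 6 + 2 · 3 = 12
  Term 3 contributes 1 + 3 · 3 = 10
p(3) = ⊕ of these = min[8, 11, 12, 10] = 8.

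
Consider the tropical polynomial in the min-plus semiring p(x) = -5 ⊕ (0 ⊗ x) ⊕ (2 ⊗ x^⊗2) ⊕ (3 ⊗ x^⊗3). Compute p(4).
p(4) = -5

A tropical monomial a ⊗ x^⊗i evaluates to a + i · x. Evaluating each term at x = 4:
  Term 0 contributes -5 + 0 · 4 = -5
  Term 1 contributes 0 + 1 · 4 = 4
  Term 2 contributes 2 + 2 · 4 = 10
  Term 3 contributes 3 + 3 · 4 = 15
p(4) = ⊕ of these = min[-5, 4, 10, 15] = -5.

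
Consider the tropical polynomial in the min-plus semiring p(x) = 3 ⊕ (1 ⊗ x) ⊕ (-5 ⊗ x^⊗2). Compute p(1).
p(1) = -3

A tropical monomial a ⊗ x^⊗i evaluates to a + i · x. Evaluating each term at x = 1:
  Term 0 contributes 3 + 0 · 1 = 3
  Term 1 contributes 1 + 1 · 1 = 2
  Term 2 contributes -5 + 2 · 1 = -3
p(1) = ⊕ of these = min[3, 2, -3] = -3.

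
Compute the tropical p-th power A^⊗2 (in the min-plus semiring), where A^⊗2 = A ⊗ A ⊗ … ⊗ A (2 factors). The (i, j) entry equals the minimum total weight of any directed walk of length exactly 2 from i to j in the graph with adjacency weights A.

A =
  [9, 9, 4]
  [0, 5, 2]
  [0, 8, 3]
A^⊗2 =
  [4, 12, 7]
  [2, 9, 4]
  [3, 9, 4]

Each entry (A^⊗2)_ij equals the minimum over all length-2 walks i = v_0 → v_1 → … → v_2 = j of Σ_t A[v_t][v_{t+1}]. For example, for (i, j) = (0, 2) we minimise over 3 possible intermediate vertex sequences; the minimum is 7, attained along the walk 0 → 2 → 2.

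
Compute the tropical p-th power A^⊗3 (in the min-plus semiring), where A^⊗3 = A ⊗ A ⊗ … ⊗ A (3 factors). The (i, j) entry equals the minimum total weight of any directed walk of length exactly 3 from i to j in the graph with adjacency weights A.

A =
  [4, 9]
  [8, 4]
A^⊗3 =
  [12, 17]
  [16, 12]

Each entry (A^⊗3)_ij equals the minimum over all length-3 walks i = v_0 → v_1 → … → v_3 = j of Σ_t A[v_t][v_{t+1}]. For example, for (i, j) = (0, 1) we minimise over 4 possible intermediate vertex sequences; the minimum is 17, attained along the walk 0 → 0 → 0 → 1.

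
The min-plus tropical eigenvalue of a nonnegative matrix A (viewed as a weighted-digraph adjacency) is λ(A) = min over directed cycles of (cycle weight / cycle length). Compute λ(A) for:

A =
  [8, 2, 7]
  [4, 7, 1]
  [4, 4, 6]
λ(A) = 7/3

Enumerate directed cycles and compute their means (weight / length). Sample:
  cycle 0 → 0: weight = 8, length = 1, mean = 8/1 ≈ 8.000
  cycle 1 → 1: weight = 7, length = 1, mean = 7/1 ≈ 7.000
  cycle 2 → 2: weight = 6, length = 1, mean = 6/1 ≈ 6.000
  cycle 0 → 1 → 0: weight = 6, length = 2, mean = 6/2 ≈ 3.000
  cycle 0 → 2 → 0: weight = 11, length = 2, mean = 11/2 ≈ 5.500
  cycle 1 → 0 → 1: weight = 6, length = 2, mean = 6/2 ≈ 3.000
Minimum mean = 2.333, attained e.g. along the cycle 0 → 1 → 2 → 0 with weight 7 and length 3. So λ(A) = 7/3 = 7/3.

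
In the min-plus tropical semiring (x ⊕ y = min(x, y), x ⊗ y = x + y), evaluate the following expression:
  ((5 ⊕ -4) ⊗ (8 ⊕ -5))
((5 ⊕ -4) ⊗ (8 ⊕ -5)) = -9

Expand innermost to outermost. Recall ⊕ takes the minimum of its arguments and ⊗ takes their sum. Working out the expression ((5 ⊕ -4) ⊗ (8 ⊕ -5)) gives -9.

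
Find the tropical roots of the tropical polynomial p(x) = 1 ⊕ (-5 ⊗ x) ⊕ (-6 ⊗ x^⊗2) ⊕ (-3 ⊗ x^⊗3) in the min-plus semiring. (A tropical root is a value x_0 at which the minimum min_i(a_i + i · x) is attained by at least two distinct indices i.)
Roots: {-3, 1, 6}

Each tropical root is a break point of the lower envelope of the lines y = a_i + i · x (there are 4 lines, with slopes 0, 1, ..., 3). Only the lines that attain the minimum somewhere contribute to roots; other lines are dominated. Here the surviving (envelope) indices are i = 3, i = 2, i = 1, i = 0.
Intersections between consecutive envelope lines give the roots: for adjacent envelope indices i < j the intersection is x = (a_i − a_j) / (j − i). Reading off the sorted break points: {-3, 1, 6}.
Verification: at each break x_0, at least two indices attain the minimum of min_i(a_i + i · x_0).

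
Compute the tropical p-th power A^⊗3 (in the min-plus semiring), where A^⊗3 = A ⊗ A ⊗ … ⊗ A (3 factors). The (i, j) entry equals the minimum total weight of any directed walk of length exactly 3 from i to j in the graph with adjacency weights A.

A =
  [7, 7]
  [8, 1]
A^⊗3 =
  [16, 9]
  [10, 3]

Each entry (A^⊗3)_ij equals the minimum over all length-3 walks i = v_0 → v_1 → … → v_3 = j of Σ_t A[v_t][v_{t+1}]. For example, for (i, j) = (0, 1) we minimise over 4 possible intermediate vertex sequences; the minimum is 9, attained along the walk 0 → 1 → 1 → 1.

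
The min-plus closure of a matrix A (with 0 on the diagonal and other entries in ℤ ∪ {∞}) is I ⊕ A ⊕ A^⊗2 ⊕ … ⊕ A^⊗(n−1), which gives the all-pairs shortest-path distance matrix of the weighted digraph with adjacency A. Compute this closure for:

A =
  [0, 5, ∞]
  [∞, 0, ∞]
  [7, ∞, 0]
Closure =
  [0, 5, ∞]
  [∞, 0, ∞]
  [7, 12, 0]

This is the Floyd-Warshall all-pairs shortest-path computation. For each intermediate vertex k = 0, 1, …, 2, update dist[i][j] ← min(dist[i][j], dist[i][k] + dist[k][j]). The final matrix gives, for each (i, j), the minimum total weight of any directed path from i to j (possibly empty when i = j).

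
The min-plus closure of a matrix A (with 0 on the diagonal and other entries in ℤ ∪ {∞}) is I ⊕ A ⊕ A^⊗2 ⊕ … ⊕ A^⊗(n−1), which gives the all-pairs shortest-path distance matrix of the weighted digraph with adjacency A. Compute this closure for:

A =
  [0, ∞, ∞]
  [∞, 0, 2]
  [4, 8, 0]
Closure =
  [0, ∞, ∞]
  [6, 0, 2]
  [4, 8, 0]

This is the Floyd-Warshall all-pairs shortest-path computation. For each intermediate vertex k = 0, 1, …, 2, update dist[i][j] ← min(dist[i][j], dist[i][k] + dist[k][j]). The final matrix gives, for each (i, j), the minimum total weight of any directed path from i to j (possibly empty when i = j).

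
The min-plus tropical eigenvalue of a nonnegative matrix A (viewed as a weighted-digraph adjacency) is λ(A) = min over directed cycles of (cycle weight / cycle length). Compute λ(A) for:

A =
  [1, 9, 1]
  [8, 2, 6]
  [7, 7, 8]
λ(A) = 1

Enumerate directed cycles and compute their means (weight / length). Sample:
  cycle 0 → 0: weight = 1, length = 1, mean = 1/1 ≈ 1.000
  cycle 1 → 1: weight = 2, length = 1, mean = 2/1 ≈ 2.000
  cycle 2 → 2: weight = 8, length = 1, mean = 8/1 ≈ 8.000
  cycle 0 → 1 → 0: weight = 17, length = 2, mean = 17/2 ≈ 8.500
  cycle 0 → 2 → 0: weight = 8, length = 2, mean = 8/2 ≈ 4.000
  cycle 1 → 0 → 1: weight = 17, length = 2, mean = 17/2 ≈ 8.500
Minimum mean = 1.000, attained e.g. along the cycle 0 → 0 with weight 1 and length 1. So λ(A) = 1/1 = 1.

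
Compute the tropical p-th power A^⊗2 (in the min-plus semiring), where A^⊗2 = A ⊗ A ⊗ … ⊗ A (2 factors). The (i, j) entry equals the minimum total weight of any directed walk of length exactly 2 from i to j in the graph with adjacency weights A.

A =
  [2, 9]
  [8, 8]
A^⊗2 =
  [4, 11]
  [10, 16]

Each entry (A^⊗2)_ij equals the minimum over all length-2 walks i = v_0 → v_1 → … → v_2 = j of Σ_t A[v_t][v_{t+1}]. For example, for (i, j) = (0, 1) we minimise over 2 possible intermediate vertex sequences; the minimum is 11, attained along the walk 0 → 0 → 1.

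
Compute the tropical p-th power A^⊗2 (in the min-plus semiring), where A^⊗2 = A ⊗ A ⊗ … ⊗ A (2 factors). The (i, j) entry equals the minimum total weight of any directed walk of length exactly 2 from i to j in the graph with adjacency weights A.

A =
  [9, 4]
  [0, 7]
A^⊗2 =
  [4, 11]
  [7, 4]

Each entry (A^⊗2)_ij equals the minimum over all length-2 walks i = v_0 → v_1 → … → v_2 = j of Σ_t A[v_t][v_{t+1}]. For example, for (i, j) = (0, 1) we minimise over 2 possible intermediate vertex sequences; the minimum is 11, attained along the walk 0 → 1 → 1.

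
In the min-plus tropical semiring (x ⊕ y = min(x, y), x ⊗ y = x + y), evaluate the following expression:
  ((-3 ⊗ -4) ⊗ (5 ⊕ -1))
((-3 ⊗ -4) ⊗ (5 ⊕ -1)) = -8

Expand innermost to outermost. Recall ⊕ takes the minimum of its arguments and ⊗ takes their sum. Working out the expression ((-3 ⊗ -4) ⊗ (5 ⊕ -1)) gives -8.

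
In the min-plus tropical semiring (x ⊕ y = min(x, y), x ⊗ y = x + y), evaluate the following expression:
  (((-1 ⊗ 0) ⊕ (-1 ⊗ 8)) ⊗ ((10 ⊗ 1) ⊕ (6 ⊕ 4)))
(((-1 ⊗ 0) ⊕ (-1 ⊗ 8)) ⊗ ((10 ⊗ 1) ⊕ (6 ⊕ 4))) = 3

Expand innermost to outermost. Recall ⊕ takes the minimum of its arguments and ⊗ takes their sum. Working out the expression (((-1 ⊗ 0) ⊕ (-1 ⊗ 8)) ⊗ ((10 ⊗ 1) ⊕ (6 ⊕ 4))) gives 3.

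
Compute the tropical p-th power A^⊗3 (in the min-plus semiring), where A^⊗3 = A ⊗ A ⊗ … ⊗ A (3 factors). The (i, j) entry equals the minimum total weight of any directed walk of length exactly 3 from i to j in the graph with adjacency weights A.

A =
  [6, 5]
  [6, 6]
A^⊗3 =
  [17, 16]
  [17, 17]

Each entry (A^⊗3)_ij equals the minimum over all length-3 walks i = v_0 → v_1 → … → v_3 = j of Σ_t A[v_t][v_{t+1}]. For example, for (i, j) = (0, 1) we minimise over 4 possible intermediate vertex sequences; the minimum is 16, attained along the walk 0 → 1 → 0 → 1.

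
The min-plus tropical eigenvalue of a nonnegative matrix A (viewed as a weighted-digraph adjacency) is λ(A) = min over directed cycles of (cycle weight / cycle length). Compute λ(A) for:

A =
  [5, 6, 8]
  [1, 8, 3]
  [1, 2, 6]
λ(A) = 5/2

Enumerate directed cycles and compute their means (weight / length). Sample:
  cycle 0 → 0: weight = 5, length = 1, mean = 5/1 ≈ 5.000
  cycle 1 → 1: weight = 8, length = 1, mean = 8/1 ≈ 8.000
  cycle 2 → 2: weight = 6, length = 1, mean = 6/1 ≈ 6.000
  cycle 0 → 1 → 0: weight = 7, length = 2, mean = 7/2 ≈ 3.500
  cycle 0 → 2 → 0: weight = 9, length = 2, mean = 9/2 ≈ 4.500
  cycle 1 → 0 → 1: weight = 7, length = 2, mean = 7/2 ≈ 3.500
Minimum mean = 2.500, attained e.g. along the cycle 1 → 2 → 1 with weight 5 and length 2. So λ(A) = 5/2 = 5/2.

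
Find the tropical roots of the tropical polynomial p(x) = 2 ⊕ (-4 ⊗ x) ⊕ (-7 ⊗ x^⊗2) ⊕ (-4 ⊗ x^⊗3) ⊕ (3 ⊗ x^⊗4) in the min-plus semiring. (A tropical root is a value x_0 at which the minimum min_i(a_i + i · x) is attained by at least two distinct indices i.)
Roots: {-7, -3, 3, 6}

Each tropical root is a break point of the lower envelope of the lines y = a_i + i · x (there are 5 lines, with slopes 0, 1, ..., 4). Only the lines that attain the minimum somewhere contribute to roots; other lines are dominated. Here the surviving (envelope) indices are i = 4, i = 3, i = 2, i = 1, i = 0.
Intersections between consecutive envelope lines give the roots: for adjacent envelope indices i < j the intersection is x = (a_i − a_j) / (j − i). Reading off the sorted break points: {-7, -3, 3, 6}.
Verification: at each break x_0, at least two indices attain the minimum of min_i(a_i + i · x_0).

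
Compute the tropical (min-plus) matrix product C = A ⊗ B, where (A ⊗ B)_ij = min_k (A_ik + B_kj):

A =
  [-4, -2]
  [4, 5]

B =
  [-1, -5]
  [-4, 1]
A ⊗ B =
  [-6, -9]
  [1, -1]

Apply the min-plus product entry-by-entry:
  C[0][0] = min over k of (A[0][0] + B[0][0] = -4 + -1 = -5, A[0][1] + B[1][0] = -2 + -4 = -6) = -6 (attained at k = 1)
  C[0][1] = min over k of (A[0][0] + B[0][1] = -4 + -5 = -9, A[0][1] + B[1][1] = -2 + 1 = -1) = -9 (attained at k = 0)
  C[1][0] = min over k of (A[1][0] + B[0][0] = 4 + -1 = 3, A[1][1] + B[1][0] = 5 + -4 = 1) = 1 (attained at k = 1)
  C[1][1] = min over k of (A[1][0] + B[0][1] = 4 + -5 = -1, A[1][1] + B[1][1] = 5 + 1 = 6) = -1 (attained at k = 0)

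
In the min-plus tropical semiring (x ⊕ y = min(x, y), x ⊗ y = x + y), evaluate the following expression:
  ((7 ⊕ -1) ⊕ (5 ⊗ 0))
((7 ⊕ -1) ⊕ (5 ⊗ 0)) = -1

Expand innermost to outermost. Recall ⊕ takes the minimum of its arguments and ⊗ takes their sum. Working out the expression ((7 ⊕ -1) ⊕ (5 ⊗ 0)) gives -1.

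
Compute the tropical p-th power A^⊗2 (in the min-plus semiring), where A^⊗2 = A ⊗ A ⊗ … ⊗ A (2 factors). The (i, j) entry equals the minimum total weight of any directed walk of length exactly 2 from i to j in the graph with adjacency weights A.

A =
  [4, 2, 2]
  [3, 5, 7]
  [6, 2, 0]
A^⊗2 =
  [5, 4, 2]
  [7, 5, 5]
  [5, 2, 0]

Each entry (A^⊗2)_ij equals the minimum over all length-2 walks i = v_0 → v_1 → … → v_2 = j of Σ_t A[v_t][v_{t+1}]. For example, for (i, j) = (0, 2) we minimise over 3 possible intermediate vertex sequences; the minimum is 2, attained along the walk 0 → 2 → 2.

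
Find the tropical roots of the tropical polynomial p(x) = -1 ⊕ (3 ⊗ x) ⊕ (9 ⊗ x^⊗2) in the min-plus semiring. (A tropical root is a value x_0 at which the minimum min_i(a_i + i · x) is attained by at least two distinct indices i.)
Roots: {-6, -4}

Each tropical root is a break point of the lower envelope of the lines y = a_i + i · x (there are 3 lines, with slopes 0, 1, ..., 2). Only the lines that attain the minimum somewhere contribute to roots; other lines are dominated. Here the surviving (envelope) indices are i = 2, i = 1, i = 0.
Intersections between consecutive envelope lines give the roots: for adjacent envelope indices i < j the intersection is x = (a_i − a_j) / (j − i). Reading off the sorted break points: {-6, -4}.
Verification: at each break x_0, at least two indices attain the minimum of min_i(a_i + i · x_0).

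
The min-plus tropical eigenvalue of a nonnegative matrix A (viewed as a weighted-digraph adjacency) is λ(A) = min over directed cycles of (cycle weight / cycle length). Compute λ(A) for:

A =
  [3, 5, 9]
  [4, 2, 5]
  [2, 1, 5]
λ(A) = 2

Enumerate directed cycles and compute their means (weight / length). Sample:
  cycle 0 → 0: weight = 3, length = 1, mean = 3/1 ≈ 3.000
  cycle 1 → 1: weight = 2, length = 1, mean = 2/1 ≈ 2.000
  cycle 2 → 2: weight = 5, length = 1, mean = 5/1 ≈ 5.000
  cycle 0 → 1 → 0: weight = 9, length = 2, mean = 9/2 ≈ 4.500
  cycle 0 → 2 → 0: weight = 11, length = 2, mean = 11/2 ≈ 5.500
  cycle 1 → 0 → 1: weight = 9, length = 2, mean = 9/2 ≈ 4.500
Minimum mean = 2.000, attained e.g. along the cycle 1 → 1 with weight 2 and length 1. So λ(A) = 2/1 = 2.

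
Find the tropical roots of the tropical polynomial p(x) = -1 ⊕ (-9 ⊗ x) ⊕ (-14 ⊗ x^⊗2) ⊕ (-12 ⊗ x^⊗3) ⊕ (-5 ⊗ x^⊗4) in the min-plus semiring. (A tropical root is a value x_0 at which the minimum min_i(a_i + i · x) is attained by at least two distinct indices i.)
Roots: {-7, -2, 5, 8}

Each tropical root is a break point of the lower envelope of the lines y = a_i + i · x (there are 5 lines, with slopes 0, 1, ..., 4). Only the lines that attain the minimum somewhere contribute to roots; other lines are dominated. Here the surviving (envelope) indices are i = 4, i = 3, i = 2, i = 1, i = 0.
Intersections between consecutive envelope lines give the roots: for adjacent envelope indices i < j the intersection is x = (a_i − a_j) / (j − i). Reading off the sorted break points: {-7, -2, 5, 8}.
Verification: at each break x_0, at least two indices attain the minimum of min_i(a_i + i · x_0).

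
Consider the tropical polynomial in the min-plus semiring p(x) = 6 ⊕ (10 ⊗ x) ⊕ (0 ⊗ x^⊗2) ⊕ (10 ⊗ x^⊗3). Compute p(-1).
p(-1) = -2

A tropical monomial a ⊗ x^⊗i evaluates to a + i · x. Evaluating each term at x = -1:
  Term 0 contributes 6 + 0 · -1 = 6
  Term 1 contributes 10 + 1 · -1 = 9
  Term 2 contributes 0 + 2 · -1 = -2
  Term 3 contributes 10 + 3 · -1 = 7
p(-1) = ⊕ of these = min[6, 9, -2, 7] = -2.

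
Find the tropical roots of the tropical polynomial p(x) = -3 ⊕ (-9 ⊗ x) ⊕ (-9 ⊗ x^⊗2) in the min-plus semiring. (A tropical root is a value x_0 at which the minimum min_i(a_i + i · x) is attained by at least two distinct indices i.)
Roots: {0, 6}

Each tropical root is a break point of the lower envelope of the lines y = a_i + i · x (there are 3 lines, with slopes 0, 1, ..., 2). Only the lines that attain the minimum somewhere contribute to roots; other lines are dominated. Here the surviving (envelope) indices are i = 2, i = 1, i = 0.
Intersections between consecutive envelope lines give the roots: for adjacent envelope indices i < j the intersection is x = (a_i − a_j) / (j − i). Reading off the sorted break points: {0, 6}.
Verification: at each break x_0, at least two indices attain the minimum of min_i(a_i + i · x_0).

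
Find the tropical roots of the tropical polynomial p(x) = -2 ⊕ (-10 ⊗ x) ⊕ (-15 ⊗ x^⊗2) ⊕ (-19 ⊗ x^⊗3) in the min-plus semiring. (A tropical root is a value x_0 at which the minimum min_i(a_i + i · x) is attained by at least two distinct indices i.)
Roots: {4, 5, 8}

Each tropical root is a break point of the lower envelope of the lines y = a_i + i · x (there are 4 lines, with slopes 0, 1, ..., 3). Only the lines that attain the minimum somewhere contribute to roots; other lines are dominated. Here the surviving (envelope) indices are i = 3, i = 2, i = 1, i = 0.
Intersections between consecutive envelope lines give the roots: for adjacent envelope indices i < j the intersection is x = (a_i − a_j) / (j − i). Reading off the sorted break points: {4, 5, 8}.
Verification: at each break x_0, at least two indices attain the minimum of min_i(a_i + i · x_0).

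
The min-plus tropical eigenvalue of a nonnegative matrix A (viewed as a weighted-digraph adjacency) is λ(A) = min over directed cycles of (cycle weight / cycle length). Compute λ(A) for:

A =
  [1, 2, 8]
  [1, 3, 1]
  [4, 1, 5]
λ(A) = 1

Enumerate directed cycles and compute their means (weight / length). Sample:
  cycle 0 → 0: weight = 1, length = 1, mean = 1/1 ≈ 1.000
  cycle 1 → 1: weight = 3, length = 1, mean = 3/1 ≈ 3.000
  cycle 2 → 2: weight = 5, length = 1, mean = 5/1 ≈ 5.000
  cycle 0 → 1 → 0: weight = 3, length = 2, mean = 3/2 ≈ 1.500
  cycle 0 → 2 → 0: weight = 12, length = 2, mean = 12/2 ≈ 6.000
  cycle 1 → 0 → 1: weight = 3, length = 2, mean = 3/2 ≈ 1.500
Minimum mean = 1.000, attained e.g. along the cycle 0 → 0 with weight 1 and length 1. So λ(A) = 1/1 = 1.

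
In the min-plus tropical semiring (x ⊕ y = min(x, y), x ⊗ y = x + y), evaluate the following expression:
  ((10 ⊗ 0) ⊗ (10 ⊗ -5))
((10 ⊗ 0) ⊗ (10 ⊗ -5)) = 15

Expand innermost to outermost. Recall ⊕ takes the minimum of its arguments and ⊗ takes their sum. Working out the expression ((10 ⊗ 0) ⊗ (10 ⊗ -5)) gives 15.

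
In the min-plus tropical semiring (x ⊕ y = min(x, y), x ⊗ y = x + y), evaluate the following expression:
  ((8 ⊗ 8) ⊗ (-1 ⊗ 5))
((8 ⊗ 8) ⊗ (-1 ⊗ 5)) = 20

Expand innermost to outermost. Recall ⊕ takes the minimum of its arguments and ⊗ takes their sum. Working out the expression ((8 ⊗ 8) ⊗ (-1 ⊗ 5)) gives 20.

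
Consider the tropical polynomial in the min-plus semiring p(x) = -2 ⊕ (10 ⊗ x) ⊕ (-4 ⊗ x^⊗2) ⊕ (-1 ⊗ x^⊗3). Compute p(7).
p(7) = -2

A tropical monomial a ⊗ x^⊗i evaluates to a + i · x. Evaluating each term at x = 7:
  Term 0 contributes -2 + 0 · 7 = -2
  Term 1 contributes 10 + 1 · 7 = 17
  Term 2 contributes -4 + 2 · 7 = 10
  Term 3 contributes -1 + 3 · 7 = 20
p(7) = ⊕ of these = min[-2, 17, 10, 20] = -2.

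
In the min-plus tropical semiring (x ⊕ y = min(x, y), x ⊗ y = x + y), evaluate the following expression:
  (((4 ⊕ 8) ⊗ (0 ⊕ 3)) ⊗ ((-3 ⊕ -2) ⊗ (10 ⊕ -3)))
(((4 ⊕ 8) ⊗ (0 ⊕ 3)) ⊗ ((-3 ⊕ -2) ⊗ (10 ⊕ -3))) = -2

Expand innermost to outermost. Recall ⊕ takes the minimum of its arguments and ⊗ takes their sum. Working out the expression (((4 ⊕ 8) ⊗ (0 ⊕ 3)) ⊗ ((-3 ⊕ -2) ⊗ (10 ⊕ -3))) gives -2.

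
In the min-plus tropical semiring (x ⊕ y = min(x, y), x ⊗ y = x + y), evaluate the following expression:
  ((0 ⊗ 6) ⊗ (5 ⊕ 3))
((0 ⊗ 6) ⊗ (5 ⊕ 3)) = 9

Expand innermost to outermost. Recall ⊕ takes the minimum of its arguments and ⊗ takes their sum. Working out the expression ((0 ⊗ 6) ⊗ (5 ⊕ 3)) gives 9.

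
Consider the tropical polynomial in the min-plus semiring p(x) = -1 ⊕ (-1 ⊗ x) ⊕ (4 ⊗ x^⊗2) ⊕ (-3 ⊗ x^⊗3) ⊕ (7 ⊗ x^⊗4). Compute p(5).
p(5) = -1

A tropical monomial a ⊗ x^⊗i evaluates to a + i · x. Evaluating each term at x = 5:
  Term 0 contributes -1 + 0 · 5 = -1
  Term 1 contributes -1 + 1 · 5 = 4
  Term 2 contributes 4 + 2 · 5 = 14
  Term 3 contributes -3 + 3 · 5 = 12
  Term 4 contributes 7 + 4 · 5 = 27
p(5) = ⊕ of these = min[-1, 4, 14, 12, 27] = -1.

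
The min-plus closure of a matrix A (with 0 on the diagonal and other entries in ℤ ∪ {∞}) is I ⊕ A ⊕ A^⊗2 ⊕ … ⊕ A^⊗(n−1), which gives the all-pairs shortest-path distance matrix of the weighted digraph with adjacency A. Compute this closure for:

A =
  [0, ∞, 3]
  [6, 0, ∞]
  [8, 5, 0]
Closure =
  [0, 8, 3]
  [6, 0, 9]
  [8, 5, 0]

This is the Floyd-Warshall all-pairs shortest-path computation. For each intermediate vertex k = 0, 1, …, 2, update dist[i][j] ← min(dist[i][j], dist[i][k] + dist[k][j]). The final matrix gives, for each (i, j), the minimum total weight of any directed path from i to j (possibly empty when i = j).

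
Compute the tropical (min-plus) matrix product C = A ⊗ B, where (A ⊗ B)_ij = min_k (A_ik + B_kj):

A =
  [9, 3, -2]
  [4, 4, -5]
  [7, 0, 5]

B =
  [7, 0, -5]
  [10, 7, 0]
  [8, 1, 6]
A ⊗ B =
  [6, -1, 3]
  [3, -4, -1]
  [10, 6, 0]

Apply the min-plus product entry-by-entry:
  C[0][0] = min over k of (A[0][0] + B[0][0] = 9 + 7 = 16, A[0][1] + B[1][0] = 3 + 10 = 13, A[0][2] + B[2][0] = -2 + 8 = 6) = 6 (attained at k = 2)
  C[0][1] = min over k of (A[0][0] + B[0][1] = 9 + 0 = 9, A[0][1] + B[1][1] = 3 + 7 = 10, A[0][2] + B[2][1] = -2 + 1 = -1) = -1 (attained at k = 2)
  C[0][2] = min over k of (A[0][0] + B[0][2] = 9 + -5 = 4, A[0][1] + B[1][2] = 3 + 0 = 3, A[0][2] + B[2][2] = -2 + 6 = 4) = 3 (attained at k = 1)
  C[1][0] = min over k of (A[1][0] + B[0][0] = 4 + 7 = 11, A[1][1] + B[1][0] = 4 + 10 = 14, A[1][2] + B[2][0] = -5 + 8 = 3) = 3 (attained at k = 2)
  C[1][1] = min over k of (A[1][0] + B[0][1] = 4 + 0 = 4, A[1][1] + B[1][1] = 4 + 7 = 11, A[1][2] + B[2][1] = -5 + 1 = -4) = -4 (attained at k = 2)
  C[1][2] = min over k of (A[1][0] + B[0][2] = 4 + -5 = -1, A[1][1] + B[1][2] = 4 + 0 = 4, A[1][2] + B[2][2] = -5 + 6 = 1) = -1 (attained at k = 0)
  C[2][0] = min over k of (A[2][0] + B[0][0] = 7 + 7 = 14, A[2][1] + B[1][0] = 0 + 10 = 10, A[2][2] + B[2][0] = 5 + 8 = 13) = 10 (attained at k = 1)
  C[2][1] = min over k of (A[2][0] + B[0][1] = 7 + 0 = 7, A[2][1] + B[1][1] = 0 + 7 = 7, A[2][2] + B[2][1] = 5 + 1 = 6) = 6 (attained at k = 2)
  C[2][2] = min over k of (A[2][0] + B[0][2] = 7 + -5 = 2, A[2][1] + B[1][2] = 0 + 0 = 0, A[2][2] + B[2][2] = 5 + 6 = 11) = 0 (attained at k = 1)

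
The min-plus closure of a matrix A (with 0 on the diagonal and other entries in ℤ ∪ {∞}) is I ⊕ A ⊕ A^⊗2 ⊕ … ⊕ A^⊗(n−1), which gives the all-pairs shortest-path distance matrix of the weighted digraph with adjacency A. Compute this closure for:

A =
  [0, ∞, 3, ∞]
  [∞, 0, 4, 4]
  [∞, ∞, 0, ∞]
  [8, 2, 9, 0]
Closure =
  [0, ∞, 3, ∞]
  [12, 0, 4, 4]
  [∞, ∞, 0, ∞]
  [8, 2, 6, 0]

This is the Floyd-Warshall all-pairs shortest-path computation. For each intermediate vertex k = 0, 1, …, 3, update dist[i][j] ← min(dist[i][j], dist[i][k] + dist[k][j]). The final matrix gives, for each (i, j), the minimum total weight of any directed path from i to j (possibly empty when i = j).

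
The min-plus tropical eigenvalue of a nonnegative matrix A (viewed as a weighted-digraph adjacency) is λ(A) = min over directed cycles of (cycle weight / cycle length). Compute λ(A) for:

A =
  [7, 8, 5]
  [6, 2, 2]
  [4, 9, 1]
λ(A) = 1

Enumerate directed cycles and compute their means (weight / length). Sample:
  cycle 0 → 0: weight = 7, length = 1, mean = 7/1 ≈ 7.000
  cycle 1 → 1: weight = 2, length = 1, mean = 2/1 ≈ 2.000
  cycle 2 → 2: weight = 1, length = 1, mean = 1/1 ≈ 1.000
  cycle 0 → 1 → 0: weight = 14, length = 2, mean = 14/2 ≈ 7.000
  cycle 0 → 2 → 0: weight = 9, length = 2, mean = 9/2 ≈ 4.500
  cycle 1 → 0 → 1: weight = 14, length = 2, mean = 14/2 ≈ 7.000
Minimum mean = 1.000, attained e.g. along the cycle 2 → 2 with weight 1 and length 1. So λ(A) = 1/1 = 1.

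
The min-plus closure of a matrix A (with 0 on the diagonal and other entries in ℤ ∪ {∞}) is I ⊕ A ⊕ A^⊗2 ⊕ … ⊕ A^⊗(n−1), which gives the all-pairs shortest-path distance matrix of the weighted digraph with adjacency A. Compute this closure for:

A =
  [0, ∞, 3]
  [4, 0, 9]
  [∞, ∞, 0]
Closure =
  [0, ∞, 3]
  [4, 0, 7]
  [∞, ∞, 0]

This is the Floyd-Warshall all-pairs shortest-path computation. For each intermediate vertex k = 0, 1, …, 2, update dist[i][j] ← min(dist[i][j], dist[i][k] + dist[k][j]). The final matrix gives, for each (i, j), the minimum total weight of any directed path from i to j (possibly empty when i = j).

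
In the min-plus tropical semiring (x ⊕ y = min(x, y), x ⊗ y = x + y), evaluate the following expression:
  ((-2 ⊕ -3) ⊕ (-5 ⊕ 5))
((-2 ⊕ -3) ⊕ (-5 ⊕ 5)) = -5

Expand innermost to outermost. Recall ⊕ takes the minimum of its arguments and ⊗ takes their sum. Working out the expression ((-2 ⊕ -3) ⊕ (-5 ⊕ 5)) gives -5.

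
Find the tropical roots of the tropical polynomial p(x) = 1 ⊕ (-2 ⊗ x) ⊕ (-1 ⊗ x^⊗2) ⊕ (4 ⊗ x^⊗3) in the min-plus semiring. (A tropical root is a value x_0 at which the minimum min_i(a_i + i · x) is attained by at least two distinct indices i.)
Roots: {-5, -1, 3}

Each tropical root is a break point of the lower envelope of the lines y = a_i + i · x (there are 4 lines, with slopes 0, 1, ..., 3). Only the lines that attain the minimum somewhere contribute to roots; other lines are dominated. Here the surviving (envelope) indices are i = 3, i = 2, i = 1, i = 0.
Intersections between consecutive envelope lines give the roots: for adjacent envelope indices i < j the intersection is x = (a_i − a_j) / (j − i). Reading off the sorted break points: {-5, -1, 3}.
Verification: at each break x_0, at least two indices attain the minimum of min_i(a_i + i · x_0).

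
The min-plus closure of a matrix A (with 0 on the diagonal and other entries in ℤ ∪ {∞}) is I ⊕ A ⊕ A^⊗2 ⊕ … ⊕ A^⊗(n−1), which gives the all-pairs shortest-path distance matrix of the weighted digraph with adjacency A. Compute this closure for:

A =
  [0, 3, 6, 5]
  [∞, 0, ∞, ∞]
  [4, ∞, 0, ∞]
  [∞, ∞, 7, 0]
Closure =
  [0, 3, 6, 5]
  [∞, 0, ∞, ∞]
  [4, 7, 0, 9]
  [11, 14, 7, 0]

This is the Floyd-Warshall all-pairs shortest-path computation. For each intermediate vertex k = 0, 1, …, 3, update dist[i][j] ← min(dist[i][j], dist[i][k] + dist[k][j]). The final matrix gives, for each (i, j), the minimum total weight of any directed path from i to j (possibly empty when i = j).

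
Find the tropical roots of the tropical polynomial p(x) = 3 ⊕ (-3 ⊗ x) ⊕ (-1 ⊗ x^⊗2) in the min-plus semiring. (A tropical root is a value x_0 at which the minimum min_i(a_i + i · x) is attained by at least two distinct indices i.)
Roots: {-2, 6}

Each tropical root is a break point of the lower envelope of the lines y = a_i + i · x (there are 3 lines, with slopes 0, 1, ..., 2). Only the lines that attain the minimum somewhere contribute to roots; other lines are dominated. Here the surviving (envelope) indices are i = 2, i = 1, i = 0.
Intersections between consecutive envelope lines give the roots: for adjacent envelope indices i < j the intersection is x = (a_i − a_j) / (j − i). Reading off the sorted break points: {-2, 6}.
Verification: at each break x_0, at least two indices attain the minimum of min_i(a_i + i · x_0).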